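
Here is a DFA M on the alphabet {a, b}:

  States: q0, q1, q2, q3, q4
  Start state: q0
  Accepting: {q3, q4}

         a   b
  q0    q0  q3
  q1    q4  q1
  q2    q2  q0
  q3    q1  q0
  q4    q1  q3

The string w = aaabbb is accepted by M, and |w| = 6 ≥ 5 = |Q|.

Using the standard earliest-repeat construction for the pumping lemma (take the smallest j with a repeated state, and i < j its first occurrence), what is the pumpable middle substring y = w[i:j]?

Run of M on w = a a a b b b:
  step 0: q0  (start)
  step 1: q0  (read a: q0→q0)   ← first repeat (q0 seen earlier)
  step 2: q0  (read a: q0→q0)
  step 3: q0  (read a: q0→q0)
  step 4: q3  (read b: q0→q3)
  step 5: q0  (read b: q3→q0)
  step 6: q3  (read b: q0→q3)

So i = 0, j = 1, giving x = w[0:0] = ε, y = w[0:1] = a, z = w[1:6] = aabbb.
Check: |xy| = 1 ≤ 5 and |y| = 1 ≥ 1. Reading y takes M from q0 back to q0, so every xyⁱz is accepted.
Since M has 5 states, any run of length ≥ 5 visits 5+1 states, so by pigeonhole some state repeats within the first 5 steps — that repeat gives the pumpable loop.

a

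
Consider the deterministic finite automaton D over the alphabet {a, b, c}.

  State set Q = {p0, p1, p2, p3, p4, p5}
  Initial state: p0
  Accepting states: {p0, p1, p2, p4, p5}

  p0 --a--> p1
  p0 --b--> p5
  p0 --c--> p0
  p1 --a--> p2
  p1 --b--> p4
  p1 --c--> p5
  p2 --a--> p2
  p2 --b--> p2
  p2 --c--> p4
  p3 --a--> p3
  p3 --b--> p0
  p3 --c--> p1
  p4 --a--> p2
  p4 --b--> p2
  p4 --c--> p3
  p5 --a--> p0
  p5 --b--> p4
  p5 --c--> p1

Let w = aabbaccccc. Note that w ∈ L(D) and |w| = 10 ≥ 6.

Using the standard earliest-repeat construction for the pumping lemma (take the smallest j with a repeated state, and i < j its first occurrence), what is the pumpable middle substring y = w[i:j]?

State sequence: p0 -a-> p1 -a-> p2 -b-> p2 -b-> p2 -a-> p2 -c-> p4 -c-> p3 -c-> p1 -c-> p5 -c-> p1
First repeat at step 3: p2 was already visited.

So i = 2, j = 3, giving x = w[0:2] = aa, y = w[2:3] = b, z = w[3:10] = baccccc.
Check: |xy| = 3 ≤ 6 and |y| = 1 ≥ 1. Reading y takes D from p2 back to p2, so every xyⁱz is accepted.

b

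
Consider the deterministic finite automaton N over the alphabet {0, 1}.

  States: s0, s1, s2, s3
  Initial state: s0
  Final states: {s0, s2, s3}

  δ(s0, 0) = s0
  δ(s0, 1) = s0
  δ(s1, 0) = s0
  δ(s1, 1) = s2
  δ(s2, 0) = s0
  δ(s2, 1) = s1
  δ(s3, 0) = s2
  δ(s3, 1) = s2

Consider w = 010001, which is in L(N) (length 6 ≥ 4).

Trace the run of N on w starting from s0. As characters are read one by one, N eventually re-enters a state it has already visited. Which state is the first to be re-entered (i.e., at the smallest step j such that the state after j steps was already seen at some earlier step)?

Run of N on w = 0 1 0 0 0 1:
  step 0: s0  (start)
  step 1: s0  (read 0: s0→s0)   ← first repeat (s0 seen earlier)
  step 2: s0  (read 1: s0→s0)
  step 3: s0  (read 0: s0→s0)
  step 4: s0  (read 0: s0→s0)
  step 5: s0  (read 0: s0→s0)
  step 6: s0  (read 1: s0→s0)

The earliest repeat is at step j = 1: N is in s0, which it already visited at step i = 0.

s0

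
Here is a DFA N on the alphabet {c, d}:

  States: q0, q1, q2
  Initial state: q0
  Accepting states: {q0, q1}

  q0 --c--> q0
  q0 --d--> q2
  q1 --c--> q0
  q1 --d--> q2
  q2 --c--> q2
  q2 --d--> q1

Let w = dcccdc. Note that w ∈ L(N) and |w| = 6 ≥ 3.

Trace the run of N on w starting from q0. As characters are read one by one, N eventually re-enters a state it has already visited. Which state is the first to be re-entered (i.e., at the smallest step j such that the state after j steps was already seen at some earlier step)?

State sequence: q0 -d-> q2 -c-> q2 -c-> q2 -c-> q2 -d-> q1 -c-> q0
First repeat at step 2: q2 was already visited.

The earliest repeat is at step j = 2: N is in q2, which it already visited at step i = 1.
The DFA has 3 states, so the proof of the pumping lemma guarantees a repeated state among the first 3+1 visited; the segment between the two visits is the pumpable y.

q2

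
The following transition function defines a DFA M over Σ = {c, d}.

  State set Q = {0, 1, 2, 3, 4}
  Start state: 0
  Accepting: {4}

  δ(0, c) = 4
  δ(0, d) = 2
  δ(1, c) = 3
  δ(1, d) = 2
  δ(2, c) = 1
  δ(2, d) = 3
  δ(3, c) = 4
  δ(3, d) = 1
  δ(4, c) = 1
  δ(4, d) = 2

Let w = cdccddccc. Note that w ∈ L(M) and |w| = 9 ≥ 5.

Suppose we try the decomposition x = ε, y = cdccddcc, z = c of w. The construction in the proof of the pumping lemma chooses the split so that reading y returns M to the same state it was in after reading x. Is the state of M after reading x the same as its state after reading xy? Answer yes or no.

no

Run of M on the first 8 characters of w = c d c c d d c c:
  step 0: 0  (start)
  step 1: 4  (read c: 0→4)
  step 2: 2  (read d: 4→2)
  step 3: 1  (read c: 2→1)
  step 4: 3  (read c: 1→3)
  step 5: 1  (read d: 3→1)
  step 6: 2  (read d: 1→2)
  step 7: 1  (read c: 2→1)
  step 8: 3  (read c: 1→3)

After x (step 0): 0. After xy (step 8): 3.
They differ (0 ≠ 3), so y is not a cycle from the state after x; this split is not the one the pumping-lemma construction produces, and pumping y need not keep the string in L(M).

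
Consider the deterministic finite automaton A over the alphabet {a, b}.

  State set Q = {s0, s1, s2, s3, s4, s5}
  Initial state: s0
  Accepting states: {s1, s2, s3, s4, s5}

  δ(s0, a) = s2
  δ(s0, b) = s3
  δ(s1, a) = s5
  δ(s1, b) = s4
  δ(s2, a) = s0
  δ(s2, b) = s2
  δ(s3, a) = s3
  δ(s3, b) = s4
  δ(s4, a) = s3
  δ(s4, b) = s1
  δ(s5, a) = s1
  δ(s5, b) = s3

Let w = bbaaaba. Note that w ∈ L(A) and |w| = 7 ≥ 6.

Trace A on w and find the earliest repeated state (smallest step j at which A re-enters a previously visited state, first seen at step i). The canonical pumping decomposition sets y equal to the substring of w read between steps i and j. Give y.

Run of A on w = b b a a a b a:
  step 0: s0  (start)
  step 1: s3  (read b: s0→s3)
  step 2: s4  (read b: s3→s4)
  step 3: s3  (read a: s4→s3)   ← first repeat (s3 seen earlier)
  step 4: s3  (read a: s3→s3)
  step 5: s3  (read a: s3→s3)
  step 6: s4  (read b: s3→s4)
  step 7: s3  (read a: s4→s3)

So i = 1, j = 3, giving x = w[0:1] = b, y = w[1:3] = ba, z = w[3:7] = aaba.
Check: |xy| = 3 ≤ 6 and |y| = 2 ≥ 1. Reading y takes A from s3 back to s3, so every xyⁱz is accepted.
The DFA has 6 states, so the proof of the pumping lemma guarantees a repeated state among the first 6+1 visited; the segment between the two visits is the pumpable y.

ba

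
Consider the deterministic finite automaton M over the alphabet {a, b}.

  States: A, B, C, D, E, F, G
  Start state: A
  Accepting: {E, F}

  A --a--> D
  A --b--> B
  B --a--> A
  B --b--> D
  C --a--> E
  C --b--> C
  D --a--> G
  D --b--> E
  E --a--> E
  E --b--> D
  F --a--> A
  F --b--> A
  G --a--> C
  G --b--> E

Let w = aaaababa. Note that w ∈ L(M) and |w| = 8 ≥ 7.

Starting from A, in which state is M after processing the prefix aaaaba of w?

Run of M on the first 6 characters of w = a a a a b a:
  step 0: A  (start)
  step 1: D  (read a: A→D)
  step 2: G  (read a: D→G)
  step 3: C  (read a: G→C)
  step 4: E  (read a: C→E)
  step 5: D  (read b: E→D)
  step 6: G  (read a: D→G)

After reading 6 characters, M is in state G.

G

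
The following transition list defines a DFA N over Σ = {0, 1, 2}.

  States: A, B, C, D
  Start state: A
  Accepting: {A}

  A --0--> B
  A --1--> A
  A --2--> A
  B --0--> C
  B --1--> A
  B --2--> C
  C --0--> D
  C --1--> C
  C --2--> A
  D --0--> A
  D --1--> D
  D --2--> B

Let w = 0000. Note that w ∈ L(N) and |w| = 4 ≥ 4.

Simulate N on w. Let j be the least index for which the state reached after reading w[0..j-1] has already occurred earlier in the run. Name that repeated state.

State sequence: A -0-> B -0-> C -0-> D -0-> A
First repeat at step 4: A was already visited.

The earliest repeat is at step j = 4: N is in A, which it already visited at step i = 0.

A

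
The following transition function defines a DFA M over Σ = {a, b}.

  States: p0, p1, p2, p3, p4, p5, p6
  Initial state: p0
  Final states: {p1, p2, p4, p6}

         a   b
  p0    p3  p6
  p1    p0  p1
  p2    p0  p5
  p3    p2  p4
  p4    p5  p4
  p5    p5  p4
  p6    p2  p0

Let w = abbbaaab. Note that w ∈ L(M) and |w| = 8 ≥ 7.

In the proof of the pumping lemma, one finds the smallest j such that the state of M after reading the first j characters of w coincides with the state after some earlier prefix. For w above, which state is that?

p4

Run of M on w = a b b b a a a b:
  step 0: p0  (start)
  step 1: p3  (read a: p0→p3)
  step 2: p4  (read b: p3→p4)
  step 3: p4  (read b: p4→p4)   ← first repeat (p4 seen earlier)
  step 4: p4  (read b: p4→p4)
  step 5: p5  (read a: p4→p5)
  step 6: p5  (read a: p5→p5)
  step 7: p5  (read a: p5→p5)
  step 8: p4  (read b: p5→p4)

The earliest repeat is at step j = 3: M is in p4, which it already visited at step i = 2.
The DFA has 7 states, so the proof of the pumping lemma guarantees a repeated state among the first 7+1 visited; the segment between the two visits is the pumpable y.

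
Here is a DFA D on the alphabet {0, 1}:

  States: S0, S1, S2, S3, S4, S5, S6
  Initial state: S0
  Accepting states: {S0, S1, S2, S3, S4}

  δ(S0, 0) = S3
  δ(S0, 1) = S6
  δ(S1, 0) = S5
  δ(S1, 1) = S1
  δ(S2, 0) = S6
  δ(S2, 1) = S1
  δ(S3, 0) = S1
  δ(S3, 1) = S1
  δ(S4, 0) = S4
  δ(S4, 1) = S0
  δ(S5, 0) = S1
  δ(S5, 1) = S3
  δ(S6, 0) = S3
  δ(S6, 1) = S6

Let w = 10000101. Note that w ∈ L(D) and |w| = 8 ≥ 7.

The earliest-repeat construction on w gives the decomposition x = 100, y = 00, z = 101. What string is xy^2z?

1000000101

xy^2z = 100·00·00·101 = 1000000101.
Reading y = 00 takes D from S1 back to S1, so after x·y·y the machine is still in S1, and z then leads to the accepting state S3. Hence 1000000101 ∈ L(D).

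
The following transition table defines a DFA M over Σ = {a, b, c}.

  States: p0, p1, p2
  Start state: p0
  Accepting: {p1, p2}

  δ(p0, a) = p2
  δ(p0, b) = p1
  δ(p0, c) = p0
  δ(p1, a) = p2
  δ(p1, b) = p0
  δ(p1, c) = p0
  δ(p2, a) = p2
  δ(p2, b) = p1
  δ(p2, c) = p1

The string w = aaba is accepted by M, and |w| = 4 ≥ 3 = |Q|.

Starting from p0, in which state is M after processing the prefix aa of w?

State sequence: p0 -a-> p2 -a-> p2

After reading 2 characters, M is in state p2.
(This kind of state-tracing is the core of the pumping-lemma construction: with 3 states, pigeonhole forces a repeat within the first 3 steps.)

p2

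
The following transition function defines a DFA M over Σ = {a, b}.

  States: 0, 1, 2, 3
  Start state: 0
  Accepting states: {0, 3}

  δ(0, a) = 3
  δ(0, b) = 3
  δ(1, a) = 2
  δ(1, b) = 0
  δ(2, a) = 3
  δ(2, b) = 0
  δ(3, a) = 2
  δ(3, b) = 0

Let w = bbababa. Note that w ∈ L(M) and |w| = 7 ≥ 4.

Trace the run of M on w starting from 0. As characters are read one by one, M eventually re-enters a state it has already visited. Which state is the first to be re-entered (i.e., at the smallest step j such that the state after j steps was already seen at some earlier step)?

State sequence: 0 -b-> 3 -b-> 0 -a-> 3 -b-> 0 -a-> 3 -b-> 0 -a-> 3
First repeat at step 2: 0 was already visited.

The earliest repeat is at step j = 2: M is in 0, which it already visited at step i = 0.
Pumping length from the standard proof: p = 4 (the number of states). The repeated state found above gives |xy| = j ≤ 4 and |y| = j − i ≥ 1.

0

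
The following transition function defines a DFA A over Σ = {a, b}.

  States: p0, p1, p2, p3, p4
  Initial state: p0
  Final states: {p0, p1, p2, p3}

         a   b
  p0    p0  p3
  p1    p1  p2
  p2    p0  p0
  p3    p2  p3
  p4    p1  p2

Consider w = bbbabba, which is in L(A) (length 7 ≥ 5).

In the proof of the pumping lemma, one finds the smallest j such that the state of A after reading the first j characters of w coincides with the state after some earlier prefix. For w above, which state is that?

Run of A on w = b b b a b b a:
  step 0: p0  (start)
  step 1: p3  (read b: p0→p3)
  step 2: p3  (read b: p3→p3)   ← first repeat (p3 seen earlier)
  step 3: p3  (read b: p3→p3)
  step 4: p2  (read a: p3→p2)
  step 5: p0  (read b: p2→p0)
  step 6: p3  (read b: p0→p3)
  step 7: p2  (read a: p3→p2)

The earliest repeat is at step j = 2: A is in p3, which it already visited at step i = 1.
The DFA has 5 states, so the proof of the pumping lemma guarantees a repeated state among the first 5+1 visited; the segment between the two visits is the pumpable y.

p3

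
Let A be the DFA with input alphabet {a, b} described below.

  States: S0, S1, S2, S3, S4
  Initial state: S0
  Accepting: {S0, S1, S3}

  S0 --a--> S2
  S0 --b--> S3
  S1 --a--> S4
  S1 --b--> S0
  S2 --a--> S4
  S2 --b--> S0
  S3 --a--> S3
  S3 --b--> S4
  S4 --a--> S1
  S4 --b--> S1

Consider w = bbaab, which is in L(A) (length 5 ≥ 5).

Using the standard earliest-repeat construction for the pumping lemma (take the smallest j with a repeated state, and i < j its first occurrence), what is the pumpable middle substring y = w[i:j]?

aa

State sequence: S0 -b-> S3 -b-> S4 -a-> S1 -a-> S4 -b-> S1
First repeat at step 4: S4 was already visited.

So i = 2, j = 4, giving x = w[0:2] = bb, y = w[2:4] = aa, z = w[4:5] = b.
Check: |xy| = 4 ≤ 5 and |y| = 2 ≥ 1. Reading y takes A from S4 back to S4, so every xyⁱz is accepted.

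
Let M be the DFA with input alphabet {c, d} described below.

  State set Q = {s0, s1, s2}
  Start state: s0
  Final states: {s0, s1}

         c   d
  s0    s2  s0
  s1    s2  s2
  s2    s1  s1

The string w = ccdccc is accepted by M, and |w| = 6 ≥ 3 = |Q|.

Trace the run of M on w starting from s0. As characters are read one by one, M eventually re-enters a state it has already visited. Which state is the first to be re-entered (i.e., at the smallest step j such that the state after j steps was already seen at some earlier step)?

s2

State sequence: s0 -c-> s2 -c-> s1 -d-> s2 -c-> s1 -c-> s2 -c-> s1
First repeat at step 3: s2 was already visited.

The earliest repeat is at step j = 3: M is in s2, which it already visited at step i = 1.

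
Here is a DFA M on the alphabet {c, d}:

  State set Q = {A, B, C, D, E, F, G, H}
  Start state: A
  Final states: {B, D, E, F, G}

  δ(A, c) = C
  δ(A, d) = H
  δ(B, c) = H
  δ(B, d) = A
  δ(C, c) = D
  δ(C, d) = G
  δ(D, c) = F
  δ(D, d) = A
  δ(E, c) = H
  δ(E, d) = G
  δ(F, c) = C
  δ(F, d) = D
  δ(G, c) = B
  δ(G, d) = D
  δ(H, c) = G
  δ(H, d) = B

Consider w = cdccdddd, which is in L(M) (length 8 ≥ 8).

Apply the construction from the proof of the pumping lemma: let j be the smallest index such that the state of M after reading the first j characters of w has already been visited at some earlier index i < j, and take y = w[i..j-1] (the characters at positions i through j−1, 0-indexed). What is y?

Run of M on w = c d c c d d d d:
  step 0: A  (start)
  step 1: C  (read c: A→C)
  step 2: G  (read d: C→G)
  step 3: B  (read c: G→B)
  step 4: H  (read c: B→H)
  step 5: B  (read d: H→B)   ← first repeat (B seen earlier)
  step 6: A  (read d: B→A)
  step 7: H  (read d: A→H)
  step 8: B  (read d: H→B)

So i = 3, j = 5, giving x = w[0:3] = cdc, y = w[3:5] = cd, z = w[5:8] = ddd.
Check: |xy| = 5 ≤ 8 and |y| = 2 ≥ 1. Reading y takes M from B back to B, so every xyⁱz is accepted.

cd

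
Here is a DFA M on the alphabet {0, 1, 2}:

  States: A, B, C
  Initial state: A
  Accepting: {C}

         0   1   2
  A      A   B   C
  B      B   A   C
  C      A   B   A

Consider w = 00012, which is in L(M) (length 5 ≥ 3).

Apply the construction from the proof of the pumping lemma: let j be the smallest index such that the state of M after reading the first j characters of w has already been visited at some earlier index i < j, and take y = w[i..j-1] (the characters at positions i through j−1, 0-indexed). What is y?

State sequence: A -0-> A -0-> A -0-> A -1-> B -2-> C
First repeat at step 1: A was already visited.

So i = 0, j = 1, giving x = w[0:0] = ε, y = w[0:1] = 0, z = w[1:5] = 0012.
Check: |xy| = 1 ≤ 3 and |y| = 1 ≥ 1. Reading y takes M from A back to A, so every xyⁱz is accepted.

0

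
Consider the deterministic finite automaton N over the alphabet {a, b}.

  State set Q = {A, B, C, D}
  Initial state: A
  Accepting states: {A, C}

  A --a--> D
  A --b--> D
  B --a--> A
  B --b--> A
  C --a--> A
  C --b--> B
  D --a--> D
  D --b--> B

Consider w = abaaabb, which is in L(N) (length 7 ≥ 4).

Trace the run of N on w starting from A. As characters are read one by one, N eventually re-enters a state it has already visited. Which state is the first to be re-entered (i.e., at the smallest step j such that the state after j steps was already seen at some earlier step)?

Run of N on w = a b a a a b b:
  step 0: A  (start)
  step 1: D  (read a: A→D)
  step 2: B  (read b: D→B)
  step 3: A  (read a: B→A)   ← first repeat (A seen earlier)
  step 4: D  (read a: A→D)
  step 5: D  (read a: D→D)
  step 6: B  (read b: D→B)
  step 7: A  (read b: B→A)

The earliest repeat is at step j = 3: N is in A, which it already visited at step i = 0.
Since N has 4 states, any run of length ≥ 4 visits 4+1 states, so by pigeonhole some state repeats within the first 4 steps — that repeat gives the pumpable loop.

A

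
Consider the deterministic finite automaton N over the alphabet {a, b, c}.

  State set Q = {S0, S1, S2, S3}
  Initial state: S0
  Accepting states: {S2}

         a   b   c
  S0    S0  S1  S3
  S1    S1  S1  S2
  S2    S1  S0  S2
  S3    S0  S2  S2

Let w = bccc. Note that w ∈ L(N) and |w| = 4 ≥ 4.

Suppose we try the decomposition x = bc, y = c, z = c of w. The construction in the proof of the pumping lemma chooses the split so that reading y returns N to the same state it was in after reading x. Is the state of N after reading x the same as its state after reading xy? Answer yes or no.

Run of N on the first 3 characters of w = b c c:
  step 0: S0  (start)
  step 1: S1  (read b: S0→S1)
  step 2: S2  (read c: S1→S2)
  step 3: S2  (read c: S2→S2)

After x (step 2): S2. After xy (step 3): S2.
They match, so y = c drives N around a cycle from S2 back to itself; pumping y any number of times keeps N in S2 before reading z, and xyⁱz ∈ L(N) for every i ≥ 0.

yes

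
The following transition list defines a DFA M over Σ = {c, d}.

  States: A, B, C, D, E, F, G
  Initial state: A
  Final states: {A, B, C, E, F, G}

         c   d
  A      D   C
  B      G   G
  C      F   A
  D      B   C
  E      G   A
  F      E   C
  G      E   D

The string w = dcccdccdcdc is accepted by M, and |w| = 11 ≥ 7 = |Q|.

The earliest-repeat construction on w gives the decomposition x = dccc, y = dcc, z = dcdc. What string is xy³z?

xy^3z = dccc·dcc·dcc·dcc·dcdc = dcccdccdccdccdcdc.
Reading y = dcc takes M from G back to G, so after x·y·y·y the machine is still in G, and z then leads to the accepting state E. Hence dcccdccdccdccdcdc ∈ L(M).

dcccdccdccdccdcdc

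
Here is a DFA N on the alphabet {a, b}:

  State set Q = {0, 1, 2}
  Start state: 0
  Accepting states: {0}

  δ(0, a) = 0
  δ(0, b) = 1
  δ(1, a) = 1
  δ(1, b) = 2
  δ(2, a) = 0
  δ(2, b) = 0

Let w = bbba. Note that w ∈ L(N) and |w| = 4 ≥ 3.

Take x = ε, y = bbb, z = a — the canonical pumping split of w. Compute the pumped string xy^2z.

xy^2z = ε·bbb·bbb·a = bbbbbba.
Reading y = bbb takes N from 0 back to 0, so after x·y·y the machine is still in 0, and z then leads to the accepting state 0. Hence bbbbbba ∈ L(N).

bbbbbba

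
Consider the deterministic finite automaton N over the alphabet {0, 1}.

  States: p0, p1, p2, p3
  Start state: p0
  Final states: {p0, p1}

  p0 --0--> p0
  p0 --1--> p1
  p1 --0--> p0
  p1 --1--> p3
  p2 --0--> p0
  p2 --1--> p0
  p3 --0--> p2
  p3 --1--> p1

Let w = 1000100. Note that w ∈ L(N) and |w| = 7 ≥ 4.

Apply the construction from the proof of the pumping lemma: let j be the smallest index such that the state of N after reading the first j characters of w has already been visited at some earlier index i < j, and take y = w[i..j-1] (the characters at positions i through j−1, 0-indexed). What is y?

State sequence: p0 -1-> p1 -0-> p0 -0-> p0 -0-> p0 -1-> p1 -0-> p0 -0-> p0
First repeat at step 2: p0 was already visited.

So i = 0, j = 2, giving x = w[0:0] = ε, y = w[0:2] = 10, z = w[2:7] = 00100.
Check: |xy| = 2 ≤ 4 and |y| = 2 ≥ 1. Reading y takes N from p0 back to p0, so every xyⁱz is accepted.

10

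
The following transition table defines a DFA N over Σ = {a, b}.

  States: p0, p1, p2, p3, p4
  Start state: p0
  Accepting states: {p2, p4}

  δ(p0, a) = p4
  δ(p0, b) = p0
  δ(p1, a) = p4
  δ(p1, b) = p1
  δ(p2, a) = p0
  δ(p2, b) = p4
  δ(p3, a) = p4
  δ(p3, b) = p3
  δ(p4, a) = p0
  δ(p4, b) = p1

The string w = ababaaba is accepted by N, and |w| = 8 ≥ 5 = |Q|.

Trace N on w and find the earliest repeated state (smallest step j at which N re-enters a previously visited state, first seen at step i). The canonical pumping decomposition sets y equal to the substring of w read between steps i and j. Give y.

ba

Run of N on w = a b a b a a b a:
  step 0: p0  (start)
  step 1: p4  (read a: p0→p4)
  step 2: p1  (read b: p4→p1)
  step 3: p4  (read a: p1→p4)   ← first repeat (p4 seen earlier)
  step 4: p1  (read b: p4→p1)
  step 5: p4  (read a: p1→p4)
  step 6: p0  (read a: p4→p0)
  step 7: p0  (read b: p0→p0)
  step 8: p4  (read a: p0→p4)

So i = 1, j = 3, giving x = w[0:1] = a, y = w[1:3] = ba, z = w[3:8] = baaba.
Check: |xy| = 3 ≤ 5 and |y| = 2 ≥ 1. Reading y takes N from p4 back to p4, so every xyⁱz is accepted.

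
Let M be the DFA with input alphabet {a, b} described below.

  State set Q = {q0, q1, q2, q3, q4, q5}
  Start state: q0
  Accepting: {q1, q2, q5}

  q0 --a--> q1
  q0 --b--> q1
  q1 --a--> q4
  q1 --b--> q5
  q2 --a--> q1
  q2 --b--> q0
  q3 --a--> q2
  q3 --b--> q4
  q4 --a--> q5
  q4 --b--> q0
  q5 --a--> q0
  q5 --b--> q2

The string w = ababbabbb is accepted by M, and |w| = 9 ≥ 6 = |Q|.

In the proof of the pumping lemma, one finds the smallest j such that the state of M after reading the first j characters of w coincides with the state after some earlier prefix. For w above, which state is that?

Run of M on w = a b a b b a b b b:
  step 0: q0  (start)
  step 1: q1  (read a: q0→q1)
  step 2: q5  (read b: q1→q5)
  step 3: q0  (read a: q5→q0)   ← first repeat (q0 seen earlier)
  step 4: q1  (read b: q0→q1)
  step 5: q5  (read b: q1→q5)
  step 6: q0  (read a: q5→q0)
  step 7: q1  (read b: q0→q1)
  step 8: q5  (read b: q1→q5)
  step 9: q2  (read b: q5→q2)

The earliest repeat is at step j = 3: M is in q0, which it already visited at step i = 0.
Since M has 6 states, any run of length ≥ 6 visits 6+1 states, so by pigeonhole some state repeats within the first 6 steps — that repeat gives the pumpable loop.

q0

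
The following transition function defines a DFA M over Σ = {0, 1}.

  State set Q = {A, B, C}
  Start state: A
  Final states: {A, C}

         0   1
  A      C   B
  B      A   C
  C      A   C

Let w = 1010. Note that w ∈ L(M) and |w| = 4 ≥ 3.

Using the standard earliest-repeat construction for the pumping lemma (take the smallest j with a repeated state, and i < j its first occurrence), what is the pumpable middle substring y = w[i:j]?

State sequence: A -1-> B -0-> A -1-> B -0-> A
First repeat at step 2: A was already visited.

So i = 0, j = 2, giving x = w[0:0] = ε, y = w[0:2] = 10, z = w[2:4] = 10.
Check: |xy| = 2 ≤ 3 and |y| = 2 ≥ 1. Reading y takes M from A back to A, so every xyⁱz is accepted.

10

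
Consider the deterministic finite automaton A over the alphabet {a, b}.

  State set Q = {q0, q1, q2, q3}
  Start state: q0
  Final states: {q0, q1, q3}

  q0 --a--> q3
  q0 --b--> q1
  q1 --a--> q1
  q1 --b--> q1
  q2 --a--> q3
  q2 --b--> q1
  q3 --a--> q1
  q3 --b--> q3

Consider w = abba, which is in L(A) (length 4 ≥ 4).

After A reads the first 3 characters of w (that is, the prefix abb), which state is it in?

Run of A on the first 3 characters of w = a b b:
  step 0: q0  (start)
  step 1: q3  (read a: q0→q3)
  step 2: q3  (read b: q3→q3)
  step 3: q3  (read b: q3→q3)

After reading 3 characters, A is in state q3.

q3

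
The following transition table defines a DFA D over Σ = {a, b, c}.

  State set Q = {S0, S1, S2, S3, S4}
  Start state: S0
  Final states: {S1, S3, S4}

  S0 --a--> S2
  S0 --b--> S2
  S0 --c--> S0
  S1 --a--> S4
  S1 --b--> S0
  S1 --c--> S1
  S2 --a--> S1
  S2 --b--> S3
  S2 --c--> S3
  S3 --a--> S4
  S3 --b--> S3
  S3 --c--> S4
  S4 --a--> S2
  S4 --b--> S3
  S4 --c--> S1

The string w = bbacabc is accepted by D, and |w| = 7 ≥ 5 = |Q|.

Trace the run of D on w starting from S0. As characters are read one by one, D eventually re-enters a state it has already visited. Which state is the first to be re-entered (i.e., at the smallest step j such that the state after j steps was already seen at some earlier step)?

Run of D on w = b b a c a b c:
  step 0: S0  (start)
  step 1: S2  (read b: S0→S2)
  step 2: S3  (read b: S2→S3)
  step 3: S4  (read a: S3→S4)
  step 4: S1  (read c: S4→S1)
  step 5: S4  (read a: S1→S4)   ← first repeat (S4 seen earlier)
  step 6: S3  (read b: S4→S3)
  step 7: S4  (read c: S3→S4)

The earliest repeat is at step j = 5: D is in S4, which it already visited at step i = 3.
With |Q| = 5, pigeonhole forces a state repeat no later than step 5; the substring read between the first and second visits to that state can be pumped.

S4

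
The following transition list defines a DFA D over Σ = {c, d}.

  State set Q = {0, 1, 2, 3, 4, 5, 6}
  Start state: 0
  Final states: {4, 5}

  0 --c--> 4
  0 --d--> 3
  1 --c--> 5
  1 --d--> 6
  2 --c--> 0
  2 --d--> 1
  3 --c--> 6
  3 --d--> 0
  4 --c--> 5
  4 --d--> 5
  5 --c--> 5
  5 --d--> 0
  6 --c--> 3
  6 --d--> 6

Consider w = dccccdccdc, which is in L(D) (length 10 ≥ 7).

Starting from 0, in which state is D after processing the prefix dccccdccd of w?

0

State sequence: 0 -d-> 3 -c-> 6 -c-> 3 -c-> 6 -c-> 3 -d-> 0 -c-> 4 -c-> 5 -d-> 0

After reading 9 characters, D is in state 0.
(This kind of state-tracing is the core of the pumping-lemma construction: with 7 states, pigeonhole forces a repeat within the first 7 steps.)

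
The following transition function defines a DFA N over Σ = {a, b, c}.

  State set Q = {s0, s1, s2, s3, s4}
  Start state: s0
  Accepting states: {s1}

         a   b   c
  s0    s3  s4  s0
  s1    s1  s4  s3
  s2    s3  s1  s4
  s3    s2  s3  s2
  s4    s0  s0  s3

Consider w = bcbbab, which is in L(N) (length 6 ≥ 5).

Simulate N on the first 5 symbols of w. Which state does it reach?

s2

Run of N on the first 5 characters of w = b c b b a:
  step 0: s0  (start)
  step 1: s4  (read b: s0→s4)
  step 2: s3  (read c: s4→s3)
  step 3: s3  (read b: s3→s3)
  step 4: s3  (read b: s3→s3)
  step 5: s2  (read a: s3→s2)

After reading 5 characters, N is in state s2.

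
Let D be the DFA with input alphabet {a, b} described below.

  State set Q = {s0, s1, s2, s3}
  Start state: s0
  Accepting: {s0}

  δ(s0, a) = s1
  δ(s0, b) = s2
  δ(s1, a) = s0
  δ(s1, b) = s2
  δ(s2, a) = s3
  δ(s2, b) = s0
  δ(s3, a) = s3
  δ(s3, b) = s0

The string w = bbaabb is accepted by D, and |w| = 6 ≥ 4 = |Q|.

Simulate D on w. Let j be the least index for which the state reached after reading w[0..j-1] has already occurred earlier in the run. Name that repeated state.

s0

State sequence: s0 -b-> s2 -b-> s0 -a-> s1 -a-> s0 -b-> s2 -b-> s0
First repeat at step 2: s0 was already visited.

The earliest repeat is at step j = 2: D is in s0, which it already visited at step i = 0.
Since D has 4 states, any run of length ≥ 4 visits 4+1 states, so by pigeonhole some state repeats within the first 4 steps — that repeat gives the pumpable loop.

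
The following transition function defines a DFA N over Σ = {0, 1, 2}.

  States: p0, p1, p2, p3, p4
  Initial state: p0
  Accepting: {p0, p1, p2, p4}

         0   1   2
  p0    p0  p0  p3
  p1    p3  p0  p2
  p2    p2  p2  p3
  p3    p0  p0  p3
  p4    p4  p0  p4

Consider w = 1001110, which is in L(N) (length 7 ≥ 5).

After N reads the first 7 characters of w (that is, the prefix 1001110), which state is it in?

p0

State sequence: p0 -1-> p0 -0-> p0 -0-> p0 -1-> p0 -1-> p0 -1-> p0 -0-> p0

After reading 7 characters, N is in state p0.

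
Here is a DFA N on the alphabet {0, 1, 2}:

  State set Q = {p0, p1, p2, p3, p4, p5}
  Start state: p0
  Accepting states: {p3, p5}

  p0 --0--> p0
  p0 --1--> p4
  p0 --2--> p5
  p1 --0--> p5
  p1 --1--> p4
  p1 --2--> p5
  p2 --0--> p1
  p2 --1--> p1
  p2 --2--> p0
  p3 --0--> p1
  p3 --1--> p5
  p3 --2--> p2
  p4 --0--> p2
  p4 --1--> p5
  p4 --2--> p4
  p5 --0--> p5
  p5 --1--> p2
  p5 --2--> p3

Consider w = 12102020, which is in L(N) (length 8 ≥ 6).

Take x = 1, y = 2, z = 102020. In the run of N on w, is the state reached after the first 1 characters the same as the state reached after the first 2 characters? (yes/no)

yes

Run of N on the first 2 characters of w = 1 2:
  step 0: p0  (start)
  step 1: p4  (read 1: p0→p4)
  step 2: p4  (read 2: p4→p4)

After x (step 1): p4. After xy (step 2): p4.
They match, so y = 2 drives N around a cycle from p4 back to itself; pumping y any number of times keeps N in p4 before reading z, and xyⁱz ∈ L(N) for every i ≥ 0.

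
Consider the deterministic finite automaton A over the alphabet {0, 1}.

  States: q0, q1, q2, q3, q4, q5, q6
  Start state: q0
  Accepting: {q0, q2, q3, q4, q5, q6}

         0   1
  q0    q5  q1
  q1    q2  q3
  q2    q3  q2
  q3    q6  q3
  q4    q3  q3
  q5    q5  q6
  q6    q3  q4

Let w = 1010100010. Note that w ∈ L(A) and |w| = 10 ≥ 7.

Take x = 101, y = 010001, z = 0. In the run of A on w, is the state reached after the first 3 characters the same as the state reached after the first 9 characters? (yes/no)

State sequence: q0 -1-> q1 -0-> q2 -1-> q2 -0-> q3 -1-> q3 -0-> q6 -0-> q3 -0-> q6 -1-> q4

After x (step 3): q2. After xy (step 9): q4.
They differ (q2 ≠ q4), so y is not a cycle from the state after x; this split is not the one the pumping-lemma construction produces, and pumping y need not keep the string in L(A).

no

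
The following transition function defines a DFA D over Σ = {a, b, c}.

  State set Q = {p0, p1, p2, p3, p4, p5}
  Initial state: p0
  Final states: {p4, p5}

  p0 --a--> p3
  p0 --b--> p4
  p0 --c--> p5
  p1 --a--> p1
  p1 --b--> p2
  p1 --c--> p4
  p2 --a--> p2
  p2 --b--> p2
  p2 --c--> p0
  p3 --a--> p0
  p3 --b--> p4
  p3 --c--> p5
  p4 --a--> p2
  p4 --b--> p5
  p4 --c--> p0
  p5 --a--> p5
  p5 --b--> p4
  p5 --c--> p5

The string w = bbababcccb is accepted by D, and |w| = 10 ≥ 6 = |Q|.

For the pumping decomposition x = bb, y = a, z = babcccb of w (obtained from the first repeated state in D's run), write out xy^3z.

bbaaababcccb

xy^3z = bb·a·a·a·babcccb = bbaaababcccb.
Reading y = a takes D from p5 back to p5, so after x·y·y·y the machine is still in p5, and z then leads to the accepting state p4. Hence bbaaababcccb ∈ L(D).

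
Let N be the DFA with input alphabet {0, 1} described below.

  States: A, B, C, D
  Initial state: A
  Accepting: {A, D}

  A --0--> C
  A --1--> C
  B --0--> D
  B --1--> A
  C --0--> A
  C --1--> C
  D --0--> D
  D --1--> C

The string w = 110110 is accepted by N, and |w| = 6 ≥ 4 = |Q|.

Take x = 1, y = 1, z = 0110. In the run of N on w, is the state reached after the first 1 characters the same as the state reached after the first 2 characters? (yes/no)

yes

State sequence: A -1-> C -1-> C

After x (step 1): C. After xy (step 2): C.
They match, so y = 1 drives N around a cycle from C back to itself; pumping y any number of times keeps N in C before reading z, and xyⁱz ∈ L(N) for every i ≥ 0.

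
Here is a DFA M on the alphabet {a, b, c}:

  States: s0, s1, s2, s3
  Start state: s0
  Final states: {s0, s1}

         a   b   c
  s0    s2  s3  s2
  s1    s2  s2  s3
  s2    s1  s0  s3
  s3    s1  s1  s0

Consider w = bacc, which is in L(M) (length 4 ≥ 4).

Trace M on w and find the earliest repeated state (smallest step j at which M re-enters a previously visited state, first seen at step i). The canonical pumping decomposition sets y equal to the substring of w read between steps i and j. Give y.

ac

Run of M on w = b a c c:
  step 0: s0  (start)
  step 1: s3  (read b: s0→s3)
  step 2: s1  (read a: s3→s1)
  step 3: s3  (read c: s1→s3)   ← first repeat (s3 seen earlier)
  step 4: s0  (read c: s3→s0)

So i = 1, j = 3, giving x = w[0:1] = b, y = w[1:3] = ac, z = w[3:4] = c.
Check: |xy| = 3 ≤ 4 and |y| = 2 ≥ 1. Reading y takes M from s3 back to s3, so every xyⁱz is accepted.
The DFA has 4 states, so the proof of the pumping lemma guarantees a repeated state among the first 4+1 visited; the segment between the two visits is the pumpable y.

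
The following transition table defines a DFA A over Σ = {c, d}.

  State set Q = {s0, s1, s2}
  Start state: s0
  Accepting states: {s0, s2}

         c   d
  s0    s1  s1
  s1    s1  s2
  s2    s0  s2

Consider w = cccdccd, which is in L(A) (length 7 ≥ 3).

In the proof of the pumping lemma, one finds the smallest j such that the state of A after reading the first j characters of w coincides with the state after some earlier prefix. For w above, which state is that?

s1

Run of A on w = c c c d c c d:
  step 0: s0  (start)
  step 1: s1  (read c: s0→s1)
  step 2: s1  (read c: s1→s1)   ← first repeat (s1 seen earlier)
  step 3: s1  (read c: s1→s1)
  step 4: s2  (read d: s1→s2)
  step 5: s0  (read c: s2→s0)
  step 6: s1  (read c: s0→s1)
  step 7: s2  (read d: s1→s2)

The earliest repeat is at step j = 2: A is in s1, which it already visited at step i = 1.
The DFA has 3 states, so the proof of the pumping lemma guarantees a repeated state among the first 3+1 visited; the segment between the two visits is the pumpable y.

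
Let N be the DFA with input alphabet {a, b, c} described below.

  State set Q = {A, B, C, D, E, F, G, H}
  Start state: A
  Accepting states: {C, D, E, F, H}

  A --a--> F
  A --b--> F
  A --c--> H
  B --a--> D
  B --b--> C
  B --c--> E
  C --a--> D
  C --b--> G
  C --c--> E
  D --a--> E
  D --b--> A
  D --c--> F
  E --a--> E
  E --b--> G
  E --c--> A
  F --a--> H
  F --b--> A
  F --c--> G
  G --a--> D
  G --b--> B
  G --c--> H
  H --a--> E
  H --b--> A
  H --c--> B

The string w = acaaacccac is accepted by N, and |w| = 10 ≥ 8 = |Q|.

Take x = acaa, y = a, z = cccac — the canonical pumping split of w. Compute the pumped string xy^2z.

xy^2z = acaa·a·a·cccac = acaaaacccac.
Reading y = a takes N from E back to E, so after x·y·y the machine is still in E, and z then leads to the accepting state F. Hence acaaaacccac ∈ L(N).

acaaaacccac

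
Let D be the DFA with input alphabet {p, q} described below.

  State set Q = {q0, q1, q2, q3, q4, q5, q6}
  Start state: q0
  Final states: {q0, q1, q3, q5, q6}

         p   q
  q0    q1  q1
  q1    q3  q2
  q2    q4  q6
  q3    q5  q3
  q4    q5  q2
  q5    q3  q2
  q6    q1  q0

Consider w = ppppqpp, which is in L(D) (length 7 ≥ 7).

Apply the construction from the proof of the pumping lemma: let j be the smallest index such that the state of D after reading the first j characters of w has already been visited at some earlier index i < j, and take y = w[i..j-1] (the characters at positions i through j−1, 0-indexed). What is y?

pp

State sequence: q0 -p-> q1 -p-> q3 -p-> q5 -p-> q3 -q-> q3 -p-> q5 -p-> q3
First repeat at step 4: q3 was already visited.

So i = 2, j = 4, giving x = w[0:2] = pp, y = w[2:4] = pp, z = w[4:7] = qpp.
Check: |xy| = 4 ≤ 7 and |y| = 2 ≥ 1. Reading y takes D from q3 back to q3, so every xyⁱz is accepted.
The DFA has 7 states, so the proof of the pumping lemma guarantees a repeated state among the first 7+1 visited; the segment between the two visits is the pumpable y.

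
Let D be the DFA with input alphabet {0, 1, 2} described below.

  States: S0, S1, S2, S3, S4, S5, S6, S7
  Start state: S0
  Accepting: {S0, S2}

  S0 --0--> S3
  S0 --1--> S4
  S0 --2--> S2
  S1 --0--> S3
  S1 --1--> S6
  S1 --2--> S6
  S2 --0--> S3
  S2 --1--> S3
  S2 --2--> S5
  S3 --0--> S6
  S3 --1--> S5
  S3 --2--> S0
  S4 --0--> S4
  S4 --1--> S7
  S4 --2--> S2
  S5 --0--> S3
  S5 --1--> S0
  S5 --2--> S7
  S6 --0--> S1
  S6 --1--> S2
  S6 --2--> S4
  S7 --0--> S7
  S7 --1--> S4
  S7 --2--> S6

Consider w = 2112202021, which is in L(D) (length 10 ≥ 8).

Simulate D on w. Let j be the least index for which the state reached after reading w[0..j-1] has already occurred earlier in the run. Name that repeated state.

Run of D on w = 2 1 1 2 2 0 2 0 2 1:
  step 0: S0  (start)
  step 1: S2  (read 2: S0→S2)
  step 2: S3  (read 1: S2→S3)
  step 3: S5  (read 1: S3→S5)
  step 4: S7  (read 2: S5→S7)
  step 5: S6  (read 2: S7→S6)
  step 6: S1  (read 0: S6→S1)
  step 7: S6  (read 2: S1→S6)   ← first repeat (S6 seen earlier)
  step 8: S1  (read 0: S6→S1)
  step 9: S6  (read 2: S1→S6)
  step 10: S2  (read 1: S6→S2)

The earliest repeat is at step j = 7: D is in S6, which it already visited at step i = 5.
With |Q| = 8, pigeonhole forces a state repeat no later than step 8; the substring read between the first and second visits to that state can be pumped.

S6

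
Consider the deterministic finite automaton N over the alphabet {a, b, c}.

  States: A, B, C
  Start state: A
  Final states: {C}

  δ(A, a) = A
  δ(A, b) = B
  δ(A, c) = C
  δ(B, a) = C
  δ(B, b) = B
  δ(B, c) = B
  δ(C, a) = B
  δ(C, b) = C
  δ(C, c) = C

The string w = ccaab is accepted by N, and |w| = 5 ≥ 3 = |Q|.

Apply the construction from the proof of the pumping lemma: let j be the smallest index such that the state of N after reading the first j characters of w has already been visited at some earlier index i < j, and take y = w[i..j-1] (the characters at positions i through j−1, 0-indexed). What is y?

c

Run of N on w = c c a a b:
  step 0: A  (start)
  step 1: C  (read c: A→C)
  step 2: C  (read c: C→C)   ← first repeat (C seen earlier)
  step 3: B  (read a: C→B)
  step 4: C  (read a: B→C)
  step 5: C  (read b: C→C)

So i = 1, j = 2, giving x = w[0:1] = c, y = w[1:2] = c, z = w[2:5] = aab.
Check: |xy| = 2 ≤ 3 and |y| = 1 ≥ 1. Reading y takes N from C back to C, so every xyⁱz is accepted.
The DFA has 3 states, so the proof of the pumping lemma guarantees a repeated state among the first 3+1 visited; the segment between the two visits is the pumpable y.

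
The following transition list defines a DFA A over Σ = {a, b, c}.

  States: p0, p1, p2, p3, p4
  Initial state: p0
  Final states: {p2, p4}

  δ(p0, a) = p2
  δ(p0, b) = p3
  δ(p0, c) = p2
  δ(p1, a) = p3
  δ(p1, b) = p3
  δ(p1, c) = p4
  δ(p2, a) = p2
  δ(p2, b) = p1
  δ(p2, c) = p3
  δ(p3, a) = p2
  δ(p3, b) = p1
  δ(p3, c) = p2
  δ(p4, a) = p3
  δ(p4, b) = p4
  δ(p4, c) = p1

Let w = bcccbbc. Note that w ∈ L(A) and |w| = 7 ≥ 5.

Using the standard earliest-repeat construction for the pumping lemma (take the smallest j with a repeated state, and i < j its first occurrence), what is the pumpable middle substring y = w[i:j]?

Run of A on w = b c c c b b c:
  step 0: p0  (start)
  step 1: p3  (read b: p0→p3)
  step 2: p2  (read c: p3→p2)
  step 3: p3  (read c: p2→p3)   ← first repeat (p3 seen earlier)
  step 4: p2  (read c: p3→p2)
  step 5: p1  (read b: p2→p1)
  step 6: p3  (read b: p1→p3)
  step 7: p2  (read c: p3→p2)

So i = 1, j = 3, giving x = w[0:1] = b, y = w[1:3] = cc, z = w[3:7] = cbbc.
Check: |xy| = 3 ≤ 5 and |y| = 2 ≥ 1. Reading y takes A from p3 back to p3, so every xyⁱz is accepted.
Pumping length from the standard proof: p = 5 (the number of states). The repeated state found above gives |xy| = j ≤ 5 and |y| = j − i ≥ 1.

cc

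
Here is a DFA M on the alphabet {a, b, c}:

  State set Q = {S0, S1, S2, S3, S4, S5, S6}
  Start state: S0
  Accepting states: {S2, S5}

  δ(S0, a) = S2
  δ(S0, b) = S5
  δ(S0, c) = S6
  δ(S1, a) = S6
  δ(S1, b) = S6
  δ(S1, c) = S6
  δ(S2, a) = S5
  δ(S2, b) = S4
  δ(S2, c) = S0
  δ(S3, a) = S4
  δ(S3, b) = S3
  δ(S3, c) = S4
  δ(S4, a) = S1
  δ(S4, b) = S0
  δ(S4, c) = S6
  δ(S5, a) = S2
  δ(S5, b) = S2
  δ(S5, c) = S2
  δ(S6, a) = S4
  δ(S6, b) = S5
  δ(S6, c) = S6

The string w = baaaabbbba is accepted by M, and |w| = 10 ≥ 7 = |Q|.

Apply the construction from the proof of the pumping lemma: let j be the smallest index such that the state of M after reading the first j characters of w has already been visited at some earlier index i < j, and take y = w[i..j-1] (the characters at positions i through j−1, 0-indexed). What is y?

aa

Run of M on w = b a a a a b b b b a:
  step 0: S0  (start)
  step 1: S5  (read b: S0→S5)
  step 2: S2  (read a: S5→S2)
  step 3: S5  (read a: S2→S5)   ← first repeat (S5 seen earlier)
  step 4: S2  (read a: S5→S2)
  step 5: S5  (read a: S2→S5)
  step 6: S2  (read b: S5→S2)
  step 7: S4  (read b: S2→S4)
  step 8: S0  (read b: S4→S0)
  step 9: S5  (read b: S0→S5)
  step 10: S2  (read a: S5→S2)

So i = 1, j = 3, giving x = w[0:1] = b, y = w[1:3] = aa, z = w[3:10] = aabbbba.
Check: |xy| = 3 ≤ 7 and |y| = 2 ≥ 1. Reading y takes M from S5 back to S5, so every xyⁱz is accepted.
Pumping length from the standard proof: p = 7 (the number of states). The repeated state found above gives |xy| = j ≤ 7 and |y| = j − i ≥ 1.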